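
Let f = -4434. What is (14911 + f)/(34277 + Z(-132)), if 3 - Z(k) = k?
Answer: 10477/34412 ≈ 0.30446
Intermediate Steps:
Z(k) = 3 - k
(14911 + f)/(34277 + Z(-132)) = (14911 - 4434)/(34277 + (3 - 1*(-132))) = 10477/(34277 + (3 + 132)) = 10477/(34277 + 135) = 10477/34412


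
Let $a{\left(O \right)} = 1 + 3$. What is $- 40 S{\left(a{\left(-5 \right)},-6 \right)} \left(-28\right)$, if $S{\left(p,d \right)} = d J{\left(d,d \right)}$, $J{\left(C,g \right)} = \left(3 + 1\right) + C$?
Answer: $13440$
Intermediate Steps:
$a{\left(O \right)} = 4$
$J{\left(C,g \right)} = 4 + C$
$S{\left(p,d \right)} = d \left(4 + d\right)$
$- 40 S{\left(a{\left(-5 \right)},-6 \right)} \left(-28\right) = - 40 \left(- 6 \left(4 - 6\right)\right) \left(-28\right) = - 40 \left(\left(-6\right) \left(-2\right)\right) \left(-28\right) = \left(-40\right) 12 \left(-28\right) = \left(-480\right) \left(-28\right) = 13440$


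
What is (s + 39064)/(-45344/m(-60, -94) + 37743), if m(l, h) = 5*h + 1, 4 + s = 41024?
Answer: 37559396/17746811 ≈ 2.1164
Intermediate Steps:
s = 41020 (s = -4 + 41024 = 41020)
m(l, h) = 1 + 5*h
(s + 39064)/(-45344/m(-60, -94) + 37743) = (41020 + 39064)/(-45344/(1 + 5*(-94)) + 37743) = 80084/(-45344/(1 - 470) + 37743) = 80084/(-45344/(-469) + 37743) = 80084/(-45344*(-1/469) + 37743) = 80084/(45344/469 + 37743) = 80084/(17746811/469) = 80084*(469/17746811) = 37559396/17746811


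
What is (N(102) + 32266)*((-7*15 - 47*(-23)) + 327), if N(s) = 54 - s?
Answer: 41980054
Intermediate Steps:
(N(102) + 32266)*((-7*15 - 47*(-23)) + 327) = ((54 - 1*102) + 32266)*((-7*15 - 47*(-23)) + 327) = ((54 - 102) + 32266)*((-105 + 1081) + 327) = (-48 + 32266)*(976 + 327) = 32218*1303 = 41980054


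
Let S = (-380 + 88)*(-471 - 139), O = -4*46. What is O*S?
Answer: -32774080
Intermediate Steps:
O = -184
S = 178120 (S = -292*(-610) = 178120)
O*S = -184*178120 = -32774080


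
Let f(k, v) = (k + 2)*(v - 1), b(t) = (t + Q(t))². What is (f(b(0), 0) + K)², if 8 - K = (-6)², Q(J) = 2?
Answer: 1156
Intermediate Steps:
b(t) = (2 + t)² (b(t) = (t + 2)² = (2 + t)²)
K = -28 (K = 8 - 1*(-6)² = 8 - 1*36 = 8 - 36 = -28)
f(k, v) = (-1 + v)*(2 + k) (f(k, v) = (2 + k)*(-1 + v) = (-1 + v)*(2 + k))
(f(b(0), 0) + K)² = ((-2 - (2 + 0)² + 2*0 + (2 + 0)²*0) - 28)² = ((-2 - 1*2² + 0 + 2²*0) - 28)² = ((-2 - 1*4 + 0 + 4*0) - 28)² = ((-2 - 4 + 0 + 0) - 28)² = (-6 - 28)² = (-34)² = 1156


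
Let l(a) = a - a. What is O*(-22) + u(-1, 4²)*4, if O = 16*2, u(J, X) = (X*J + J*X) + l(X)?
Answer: -832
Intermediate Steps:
l(a) = 0
u(J, X) = 2*J*X (u(J, X) = (X*J + J*X) + 0 = (J*X + J*X) + 0 = 2*J*X + 0 = 2*J*X)
O = 32
O*(-22) + u(-1, 4²)*4 = 32*(-22) + (2*(-1)*4²)*4 = -704 + (2*(-1)*16)*4 = -704 - 32*4 = -704 - 128 = -832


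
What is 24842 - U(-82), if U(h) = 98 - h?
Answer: 24662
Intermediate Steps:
24842 - U(-82) = 24842 - (98 - 1*(-82)) = 24842 - (98 + 82) = 24842 - 1*180 = 24842 - 180 = 24662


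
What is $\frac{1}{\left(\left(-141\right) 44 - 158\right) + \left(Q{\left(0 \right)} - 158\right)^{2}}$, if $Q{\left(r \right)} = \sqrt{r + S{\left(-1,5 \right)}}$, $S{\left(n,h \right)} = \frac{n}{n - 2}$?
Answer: $\frac{167421}{3114121681} + \frac{948 \sqrt{3}}{3114121681} \approx 5.4289 \cdot 10^{-5}$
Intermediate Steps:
$S{\left(n,h \right)} = \frac{n}{-2 + n}$
$Q{\left(r \right)} = \sqrt{\frac{1}{3} + r}$ ($Q{\left(r \right)} = \sqrt{r - \frac{1}{-2 - 1}} = \sqrt{r - \frac{1}{-3}} = \sqrt{r - - \frac{1}{3}} = \sqrt{r + \frac{1}{3}} = \sqrt{\frac{1}{3} + r}$)
$\frac{1}{\left(\left(-141\right) 44 - 158\right) + \left(Q{\left(0 \right)} - 158\right)^{2}} = \frac{1}{\left(\left(-141\right) 44 - 158\right) + \left(\frac{\sqrt{3 + 9 \cdot 0}}{3} - 158\right)^{2}} = \frac{1}{\left(-6204 - 158\right) + \left(\frac{\sqrt{3 + 0}}{3} - 158\right)^{2}} = \frac{1}{-6362 + \left(\frac{\sqrt{3}}{3} - 158\right)^{2}} = \frac{1}{-6362 + \left(-158 + \frac{\sqrt{3}}{3}\right)^{2}}$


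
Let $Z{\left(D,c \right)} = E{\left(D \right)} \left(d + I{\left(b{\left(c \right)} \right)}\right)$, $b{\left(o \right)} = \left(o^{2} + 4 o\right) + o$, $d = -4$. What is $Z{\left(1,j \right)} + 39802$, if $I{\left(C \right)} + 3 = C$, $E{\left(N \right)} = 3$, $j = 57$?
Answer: $50383$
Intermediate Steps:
$b{\left(o \right)} = o^{2} + 5 o$
$I{\left(C \right)} = -3 + C$
$Z{\left(D,c \right)} = -21 + 3 c \left(5 + c\right)$ ($Z{\left(D,c \right)} = 3 \left(-4 + \left(-3 + c \left(5 + c\right)\right)\right) = 3 \left(-7 + c \left(5 + c\right)\right) = -21 + 3 c \left(5 + c\right)$)
$Z{\left(1,j \right)} + 39802 = \left(-21 + 3 \cdot 57 \left(5 + 57\right)\right) + 39802 = \left(-21 + 3 \cdot 57 \cdot 62\right) + 39802 = \left(-21 + 10602\right) + 39802 = 10581 + 39802 = 50383$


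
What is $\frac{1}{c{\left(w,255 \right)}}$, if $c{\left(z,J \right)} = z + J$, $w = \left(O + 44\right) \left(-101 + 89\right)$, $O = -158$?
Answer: $\frac{1}{1623} \approx 0.00061614$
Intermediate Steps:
$w = 1368$ ($w = \left(-158 + 44\right) \left(-101 + 89\right) = \left(-114\right) \left(-12\right) = 1368$)
$c{\left(z,J \right)} = J + z$
$\frac{1}{c{\left(w,255 \right)}} = \frac{1}{255 + 1368} = \frac{1}{1623}$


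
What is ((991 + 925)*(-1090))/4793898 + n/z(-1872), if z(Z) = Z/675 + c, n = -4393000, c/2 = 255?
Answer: -17169010782440/1982276823 ≈ -8661.3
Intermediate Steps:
c = 510 (c = 2*255 = 510)
z(Z) = 510 + Z/675 (z(Z) = Z/675 + 510 = 510 + Z/675)
((991 + 925)*(-1090))/4793898 + n/z(-1872) = ((991 + 925)*(-1090))/4793898 - 4393000/(510 + (1/675)*(-1872)) = (1916*(-1090))*(1/4793898) - 4393000/(510 - 208/75) = -2088440*1/4793898 - 4393000/38042/75 = -1044220/2396949 - 4393000*75/38042 = -1044220/2396949 - 7162500/827 = -17169010782440/1982276823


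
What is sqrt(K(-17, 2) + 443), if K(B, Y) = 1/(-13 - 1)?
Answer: 3*sqrt(9646)/14 ≈ 21.046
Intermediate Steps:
K(B, Y) = -1/14 (K(B, Y) = 1/(-14) = -1/14)
sqrt(K(-17, 2) + 443) = sqrt(-1/14 + 443) = sqrt(6201/14) = 3*sqrt(9646)/14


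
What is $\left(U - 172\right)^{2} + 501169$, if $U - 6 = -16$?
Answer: $534293$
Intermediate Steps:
$U = -10$ ($U = 6 - 16 = -10$)
$\left(U - 172\right)^{2} + 501169 = \left(-10 - 172\right)^{2} + 501169 = \left(-182\right)^{2} + 501169 = 33124 + 501169 = 534293$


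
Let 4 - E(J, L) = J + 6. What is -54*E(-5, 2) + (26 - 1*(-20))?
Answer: -116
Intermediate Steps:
E(J, L) = -2 - J (E(J, L) = 4 - (J + 6) = 4 - (6 + J) = 4 + (-6 - J) = -2 - J)
-54*E(-5, 2) + (26 - 1*(-20)) = -54*(-2 - 1*(-5)) + (26 - 1*(-20)) = -54*(-2 + 5) + (26 + 20) = -54*3 + 46 = -18*9 + 46 = -162 + 46 = -116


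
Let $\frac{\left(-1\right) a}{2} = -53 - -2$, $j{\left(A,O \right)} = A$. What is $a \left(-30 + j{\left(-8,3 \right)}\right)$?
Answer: $-3876$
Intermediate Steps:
$a = 102$ ($a = - 2 \left(-53 - -2\right) = - 2 \left(-53 + 2\right) = \left(-2\right) \left(-51\right) = 102$)
$a \left(-30 + j{\left(-8,3 \right)}\right) = 102 \left(-30 - 8\right) = 102 \left(-38\right) = -3876$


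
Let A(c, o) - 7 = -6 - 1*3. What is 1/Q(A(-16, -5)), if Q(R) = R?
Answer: -½ ≈ -0.50000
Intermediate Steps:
A(c, o) = -2 (A(c, o) = 7 + (-6 - 1*3) = 7 + (-6 - 3) = 7 - 9 = -2)
1/Q(A(-16, -5)) = 1/(-2) = -½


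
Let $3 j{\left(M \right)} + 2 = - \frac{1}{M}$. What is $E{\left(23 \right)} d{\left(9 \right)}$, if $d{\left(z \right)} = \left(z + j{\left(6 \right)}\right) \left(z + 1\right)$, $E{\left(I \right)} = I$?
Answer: $\frac{17135}{9} \approx 1903.9$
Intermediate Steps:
$j{\left(M \right)} = - \frac{2}{3} - \frac{1}{3 M}$ ($j{\left(M \right)} = - \frac{2}{3} + \frac{\left(-1\right) \frac{1}{M}}{3} = - \frac{2}{3} - \frac{1}{3 M}$)
$d{\left(z \right)} = \left(1 + z\right) \left(- \frac{13}{18} + z\right)$ ($d{\left(z \right)} = \left(z + \frac{-1 - 12}{3 \cdot 6}\right) \left(z + 1\right) = \left(z + \frac{1}{3} \cdot \frac{1}{6} \left(-1 - 12\right)\right) \left(1 + z\right) = \left(z + \frac{1}{3} \cdot \frac{1}{6} \left(-13\right)\right) \left(1 + z\right) = \left(z - \frac{13}{18}\right) \left(1 + z\right) = \left(- \frac{13}{18} + z\right) \left(1 + z\right) = \left(1 + z\right) \left(- \frac{13}{18} + z\right)$)
$E{\left(23 \right)} d{\left(9 \right)} = 23 \left(- \frac{13}{18} + 9^{2} + \frac{5}{18} \cdot 9\right) = 23 \left(- \frac{13}{18} + 81 + \frac{5}{2}\right) = 23 \cdot \frac{745}{9} = \frac{17135}{9}$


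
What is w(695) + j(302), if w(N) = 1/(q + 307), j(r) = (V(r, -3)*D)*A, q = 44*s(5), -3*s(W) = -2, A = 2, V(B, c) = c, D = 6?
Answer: -36321/1009 ≈ -35.997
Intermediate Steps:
s(W) = 2/3 (s(W) = -1/3*(-2) = 2/3)
q = 88/3 (q = 44*(2/3) = 88/3 ≈ 29.333)
j(r) = -36 (j(r) = -3*6*2 = -18*2 = -36)
w(N) = 3/1009 (w(N) = 1/(88/3 + 307) = 1/(1009/3) = 3/1009)
w(695) + j(302) = 3/1009 - 36 = -36321/1009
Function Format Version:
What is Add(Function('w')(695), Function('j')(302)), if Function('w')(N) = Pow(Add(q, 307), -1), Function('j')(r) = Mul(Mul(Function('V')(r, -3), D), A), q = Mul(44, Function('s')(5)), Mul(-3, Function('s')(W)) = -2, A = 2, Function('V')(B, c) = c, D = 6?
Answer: Rational(-36321, 1009) ≈ -35.997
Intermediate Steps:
Function('s')(W) = Rational(2, 3) (Function('s')(W) = Mul(Rational(-1, 3), -2) = Rational(2, 3))
q = Rational(88, 3) (q = Mul(44, Rational(2, 3)) = Rational(88, 3) ≈ 29.333)
Function('j')(r) = -36 (Function('j')(r) = Mul(Mul(-3, 6), 2) = Mul(-18, 2) = -36)
Function('w')(N) = Rational(3, 1009) (Function('w')(N) = Pow(Add(Rational(88, 3), 307), -1) = Pow(Rational(1009, 3), -1) = Rational(3, 1009))
Add(Function('w')(695), Function('j')(302)) = Add(Rational(3, 1009), -36) = Rational(-36321, 1009)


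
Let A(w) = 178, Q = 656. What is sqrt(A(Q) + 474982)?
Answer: 2*sqrt(118790) ≈ 689.32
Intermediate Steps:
sqrt(A(Q) + 474982) = sqrt(178 + 474982) = sqrt(475160) = 2*sqrt(118790)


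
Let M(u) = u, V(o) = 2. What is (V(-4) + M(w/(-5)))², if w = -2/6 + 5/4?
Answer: 11881/3600 ≈ 3.3003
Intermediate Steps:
w = 11/12 (w = -2*⅙ + 5*(¼) = -⅓ + 5/4 = 11/12 ≈ 0.91667)
(V(-4) + M(w/(-5)))² = (2 + (11/12)/(-5))² = (2 + (11/12)*(-⅕))² = (2 - 11/60)² = (109/60)² = 11881/3600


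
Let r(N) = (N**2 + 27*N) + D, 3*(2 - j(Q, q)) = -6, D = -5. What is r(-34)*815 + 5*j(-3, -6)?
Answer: 189915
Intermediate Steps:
j(Q, q) = 4 (j(Q, q) = 2 - 1/3*(-6) = 2 + 2 = 4)
r(N) = -5 + N**2 + 27*N (r(N) = (N**2 + 27*N) - 5 = -5 + N**2 + 27*N)
r(-34)*815 + 5*j(-3, -6) = (-5 + (-34)**2 + 27*(-34))*815 + 5*4 = (-5 + 1156 - 918)*815 + 20 = 233*815 + 20 = 189895 + 20 = 189915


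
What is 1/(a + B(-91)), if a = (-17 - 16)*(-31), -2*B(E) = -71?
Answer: 2/2117 ≈ 0.00094473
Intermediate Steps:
B(E) = 71/2 (B(E) = -½*(-71) = 71/2)
a = 1023 (a = -33*(-31) = 1023)
1/(a + B(-91)) = 1/(1023 + 71/2) = 1/(2117/2) = 2/2117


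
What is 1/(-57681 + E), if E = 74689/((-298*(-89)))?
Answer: -26522/1529740793 ≈ -1.7338e-5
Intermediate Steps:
E = 74689/26522 ≈ 2.8161
1/(-57681 + E) = 1/(-57681 + 74689/26522) = 1/(-1529740793/26522) = -26522/1529740793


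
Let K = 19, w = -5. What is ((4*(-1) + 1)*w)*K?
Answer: 285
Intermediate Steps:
((4*(-1) + 1)*w)*K = ((4*(-1) + 1)*(-5))*19 = ((-4 + 1)*(-5))*19 = -3*(-5)*19 = 15*19 = 285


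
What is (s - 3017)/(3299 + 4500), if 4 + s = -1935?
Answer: -4956/7799 ≈ -0.63547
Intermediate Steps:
s = -1939 (s = -4 - 1935 = -1939)
(s - 3017)/(3299 + 4500) = (-1939 - 3017)/(3299 + 4500) = -4956/7799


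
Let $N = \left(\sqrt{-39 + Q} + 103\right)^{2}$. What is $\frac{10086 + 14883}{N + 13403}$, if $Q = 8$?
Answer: $\frac{85540227}{82343411} - \frac{734802 i \sqrt{31}}{82343411} \approx 1.0388 - 0.049685 i$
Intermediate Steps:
$N = \left(103 + i \sqrt{31}\right)^{2}$ ($N = \left(\sqrt{-39 + 8} + 103\right)^{2} = \left(\sqrt{-31} + 103\right)^{2} = \left(i \sqrt{31} + 103\right)^{2} = \left(103 + i \sqrt{31}\right)^{2} \approx 10578.0 + 1147.0 i$)
$\frac{10086 + 14883}{N + 13403} = \frac{10086 + 14883}{\left(103 + i \sqrt{31}\right)^{2} + 13403} = \frac{24969}{13403 + \left(103 + i \sqrt{31}\right)^{2}}$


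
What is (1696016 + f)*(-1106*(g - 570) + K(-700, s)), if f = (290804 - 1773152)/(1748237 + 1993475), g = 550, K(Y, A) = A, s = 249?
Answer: 35488429332434309/935428 ≈ 3.7938e+10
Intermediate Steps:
f = -370587/935428 (f = -1482348/3741712 = -1482348*1/3741712 = -370587/935428 ≈ -0.39617)
(1696016 + f)*(-1106*(g - 570) + K(-700, s)) = (1696016 - 370587/935428)*(-1106*(550 - 570) + 249) = 1586500484261*(-1106*(-20) + 249)/935428 = 1586500484261*(22120 + 249)/935428 = (1586500484261/935428)*22369 = 35488429332434309/935428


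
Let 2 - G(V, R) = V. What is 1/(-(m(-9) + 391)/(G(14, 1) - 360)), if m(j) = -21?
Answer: 186/185 ≈ 1.0054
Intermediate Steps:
G(V, R) = 2 - V
1/(-(m(-9) + 391)/(G(14, 1) - 360)) = 1/(-(-21 + 391)/((2 - 1*14) - 360)) = 1/(-370/((2 - 14) - 360)) = 1/(-370/(-12 - 360)) = 1/(-370/(-372)) = 1/(-370*(-1)/372) = 1/(-1*(-185/186)) = 1/(185/186) = 186/185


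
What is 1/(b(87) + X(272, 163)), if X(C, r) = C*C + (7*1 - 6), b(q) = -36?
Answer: 1/73949 ≈ 1.3523e-5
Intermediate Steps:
X(C, r) = 1 + C**2 (X(C, r) = C**2 + (7 - 6) = C**2 + 1 = 1 + C**2)
1/(b(87) + X(272, 163)) = 1/(-36 + (1 + 272**2)) = 1/(-36 + (1 + 73984)) = 1/(-36 + 73985) = 1/73949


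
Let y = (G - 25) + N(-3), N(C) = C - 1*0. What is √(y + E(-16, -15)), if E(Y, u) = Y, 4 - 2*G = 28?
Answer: 2*I*√14 ≈ 7.4833*I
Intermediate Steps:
G = -12 (G = 2 - ½*28 = 2 - 14 = -12)
N(C) = C (N(C) = C + 0 = C)
y = -40 (y = (-12 - 25) - 3 = -37 - 3 = -40)
√(y + E(-16, -15)) = √(-40 - 16) = √(-56) = 2*I*√14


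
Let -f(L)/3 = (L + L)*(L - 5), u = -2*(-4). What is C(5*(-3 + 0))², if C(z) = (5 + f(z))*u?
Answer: 206209600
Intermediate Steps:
u = 8
f(L) = -6*L*(-5 + L) (f(L) = -3*(L + L)*(L - 5) = -3*2*L*(-5 + L) = -6*L*(-5 + L))
C(z) = 40 + 48*z*(5 - z) (C(z) = (5 + 6*z*(5 - z))*8 = 40 + 48*z*(5 - z))
C(5*(-3 + 0))² = (40 - 48*5*(-3 + 0)*(-5 + 5*(-3 + 0)))² = (40 - 48*5*(-3)*(-5 + 5*(-3)))² = (40 - 48*(-15)*(-5 - 15))² = (40 - 48*(-15)*(-20))² = (40 - 14400)² = (-14360)² = 206209600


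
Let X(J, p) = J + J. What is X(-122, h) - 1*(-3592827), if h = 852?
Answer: 3592583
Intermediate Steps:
X(J, p) = 2*J
X(-122, h) - 1*(-3592827) = 2*(-122) - 1*(-3592827) = -244 + 3592827 = 3592583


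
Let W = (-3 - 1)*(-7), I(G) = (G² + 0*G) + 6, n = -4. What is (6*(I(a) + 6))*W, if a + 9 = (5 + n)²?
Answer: 12768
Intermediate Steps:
a = -8 (a = -9 + (5 - 4)² = -9 + 1² = -9 + 1 = -8)
I(G) = 6 + G² (I(G) = (G² + 0) + 6 = G² + 6 = 6 + G²)
W = 28 (W = -4*(-7) = 28)
(6*(I(a) + 6))*W = (6*((6 + (-8)²) + 6))*28 = (6*((6 + 64) + 6))*28 = (6*(70 + 6))*28 = (6*76)*28 = 456*28 = 12768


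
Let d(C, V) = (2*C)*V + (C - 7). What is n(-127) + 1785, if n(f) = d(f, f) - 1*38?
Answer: 33871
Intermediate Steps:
d(C, V) = -7 + C + 2*C*V (d(C, V) = 2*C*V + (-7 + C) = -7 + C + 2*C*V)
n(f) = -45 + f + 2*f² (n(f) = (-7 + f + 2*f*f) - 1*38 = (-7 + f + 2*f²) - 38 = -45 + f + 2*f²)
n(-127) + 1785 = (-45 - 127 + 2*(-127)²) + 1785 = (-45 - 127 + 2*16129) + 1785 = (-45 - 127 + 32258) + 1785 = 32086 + 1785 = 33871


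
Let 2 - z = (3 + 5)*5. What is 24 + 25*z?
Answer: -926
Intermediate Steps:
z = -38 (z = 2 - (3 + 5)*5 = 2 - 8*5 = 2 - 1*40 = 2 - 40 = -38)
24 + 25*z = 24 + 25*(-38) = 24 - 950 = -926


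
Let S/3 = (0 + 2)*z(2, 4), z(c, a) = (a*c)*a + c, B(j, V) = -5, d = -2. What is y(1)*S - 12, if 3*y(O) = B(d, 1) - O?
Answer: -420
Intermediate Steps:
z(c, a) = c + c*a² (z(c, a) = c*a² + c = c + c*a²)
y(O) = -5/3 - O/3 (y(O) = (-5 - O)/3 = -5/3 - O/3)
S = 204 (S = 3*((0 + 2)*(2*(1 + 4²))) = 3*(2*(2*(1 + 16))) = 3*(2*(2*17)) = 3*(2*34) = 3*68 = 204)
y(1)*S - 12 = (-5/3 - ⅓*1)*204 - 12 = (-5/3 - ⅓)*204 - 12 = -2*204 - 12 = -408 - 12 = -420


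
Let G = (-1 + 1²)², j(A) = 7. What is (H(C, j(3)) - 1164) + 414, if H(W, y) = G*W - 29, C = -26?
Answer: -779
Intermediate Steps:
G = 0 (G = (-1 + 1)² = 0² = 0)
H(W, y) = -29 (H(W, y) = 0*W - 29 = 0 - 29 = -29)
(H(C, j(3)) - 1164) + 414 = (-29 - 1164) + 414 = -1193 + 414 = -779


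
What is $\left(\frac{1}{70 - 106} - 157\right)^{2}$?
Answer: $\frac{31956409}{1296} \approx 24658.0$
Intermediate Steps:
$\left(\frac{1}{70 - 106} - 157\right)^{2} = \left(\frac{1}{-36} - 157\right)^{2} = \left(- \frac{1}{36} - 157\right)^{2} = \left(- \frac{5653}{36}\right)^{2} = \frac{31956409}{1296}$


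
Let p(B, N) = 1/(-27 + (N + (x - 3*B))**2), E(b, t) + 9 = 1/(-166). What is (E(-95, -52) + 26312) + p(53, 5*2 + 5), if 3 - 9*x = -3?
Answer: 806267306623/30653062 ≈ 26303.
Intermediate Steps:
x = 2/3 (x = 1/3 - 1/9*(-3) = 1/3 + 1/3 = 2/3 ≈ 0.66667)
E(b, t) = -1495/166 (E(b, t) = -9 + 1/(-166) = -9 - 1/166 = -1495/166)
p(B, N) = 1/(-27 + (2/3 + N - 3*B)**2) (p(B, N) = 1/(-27 + (N + (2/3 - 3*B))**2) = 1/(-27 + (2/3 + N - 3*B)**2))
(E(-95, -52) + 26312) + p(53, 5*2 + 5) = (-1495/166 + 26312) + 9/(-243 + (2 - 9*53 + 3*(5*2 + 5))**2) = 4366297/166 + 9/(-243 + (2 - 477 + 3*(10 + 5))**2) = 4366297/166 + 9/(-243 + (2 - 477 + 3*15)**2) = 4366297/166 + 9/(-243 + (2 - 477 + 45)**2) = 4366297/166 + 9/(-243 + (-430)**2) = 4366297/166 + 9/(-243 + 184900) = 4366297/166 + 9/184657 = 806267306623/30653062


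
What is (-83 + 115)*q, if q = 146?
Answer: 4672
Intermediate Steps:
(-83 + 115)*q = (-83 + 115)*146 = 32*146 = 4672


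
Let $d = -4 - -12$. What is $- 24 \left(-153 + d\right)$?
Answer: $3480$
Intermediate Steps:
$d = 8$ ($d = -4 + 12 = 8$)
$- 24 \left(-153 + d\right) = - 24 \left(-153 + 8\right) = \left(-24\right) \left(-145\right) = 3480$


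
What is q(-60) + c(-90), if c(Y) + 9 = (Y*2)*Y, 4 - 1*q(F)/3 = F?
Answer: 16383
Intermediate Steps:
q(F) = 12 - 3*F
c(Y) = -9 + 2*Y² (c(Y) = -9 + (Y*2)*Y = -9 + (2*Y)*Y = -9 + 2*Y²)
q(-60) + c(-90) = (12 - 3*(-60)) + (-9 + 2*(-90)²) = (12 + 180) + (-9 + 2*8100) = 192 + (-9 + 16200) = 192 + 16191 = 16383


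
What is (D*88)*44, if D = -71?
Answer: -274912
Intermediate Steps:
(D*88)*44 = -71*88*44 = -6248*44 = -274912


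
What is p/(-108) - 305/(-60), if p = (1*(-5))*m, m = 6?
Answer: 193/36 ≈ 5.3611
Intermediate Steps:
p = -30 (p = (1*(-5))*6 = -5*6 = -30)
p/(-108) - 305/(-60) = -30/(-108) - 305/(-60) = -30*(-1/108) - 305*(-1/60) = 5/18 + 61/12 = 193/36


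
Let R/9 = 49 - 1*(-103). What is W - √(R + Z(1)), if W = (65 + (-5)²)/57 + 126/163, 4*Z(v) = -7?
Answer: 7284/3097 - √5465/2 ≈ -34.611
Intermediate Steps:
Z(v) = -7/4 (Z(v) = (¼)*(-7) = -7/4)
R = 1368 (R = 9*(49 - 1*(-103)) = 9*(49 + 103) = 9*152 = 1368)
W = 7284/3097 (W = (65 + 25)*(1/57) + 126*(1/163) = 90*(1/57) + 126/163 = 30/19 + 126/163 = 7284/3097 ≈ 2.3520)
W - √(R + Z(1)) = 7284/3097 - √(1368 - 7/4) = 7284/3097 - √(5465/4) = 7284/3097 - √5465/2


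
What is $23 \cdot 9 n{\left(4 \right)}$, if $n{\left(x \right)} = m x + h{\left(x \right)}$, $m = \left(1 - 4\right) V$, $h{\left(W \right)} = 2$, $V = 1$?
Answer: $-2070$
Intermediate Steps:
$m = -3$ ($m = \left(1 - 4\right) 1 = \left(-3\right) 1 = -3$)
$n{\left(x \right)} = 2 - 3 x$ ($n{\left(x \right)} = - 3 x + 2 = 2 - 3 x$)
$23 \cdot 9 n{\left(4 \right)} = 23 \cdot 9 \left(2 - 12\right) = 207 \left(2 - 12\right) = 207 \left(-10\right) = -2070$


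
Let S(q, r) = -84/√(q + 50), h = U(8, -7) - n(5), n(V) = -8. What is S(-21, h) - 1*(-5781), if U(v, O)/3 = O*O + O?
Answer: 5781 - 84*√29/29 ≈ 5765.4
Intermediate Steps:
U(v, O) = 3*O + 3*O² (U(v, O) = 3*(O*O + O) = 3*(O² + O) = 3*(O + O²) = 3*O + 3*O²)
h = 134 (h = 3*(-7)*(1 - 7) - 1*(-8) = 3*(-7)*(-6) + 8 = 126 + 8 = 134)
S(q, r) = -84/√(50 + q)
S(-21, h) - 1*(-5781) = -84/√(50 - 21) - 1*(-5781) = -84*√29/29 + 5781 = 5781 - 84*√29/29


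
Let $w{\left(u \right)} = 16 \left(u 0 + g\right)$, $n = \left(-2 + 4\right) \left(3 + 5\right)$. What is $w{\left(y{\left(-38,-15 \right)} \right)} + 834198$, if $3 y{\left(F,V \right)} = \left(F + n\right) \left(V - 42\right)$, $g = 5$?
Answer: $834278$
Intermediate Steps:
$n = 16$ ($n = 2 \cdot 8 = 16$)
$y{\left(F,V \right)} = \frac{\left(-42 + V\right) \left(16 + F\right)}{3}$ ($y{\left(F,V \right)} = \frac{\left(F + 16\right) \left(V - 42\right)}{3} = \frac{\left(16 + F\right) \left(-42 + V\right)}{3} = \frac{\left(-42 + V\right) \left(16 + F\right)}{3}$)
$w{\left(u \right)} = 80$ ($w{\left(u \right)} = 16 \left(u 0 + 5\right) = 16 \left(0 + 5\right) = 16 \cdot 5 = 80$)
$w{\left(y{\left(-38,-15 \right)} \right)} + 834198 = 80 + 834198 = 834278$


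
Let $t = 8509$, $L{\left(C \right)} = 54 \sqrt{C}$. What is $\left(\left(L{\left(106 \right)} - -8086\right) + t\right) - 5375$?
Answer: $11220 + 54 \sqrt{106} \approx 11776.0$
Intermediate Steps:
$\left(\left(L{\left(106 \right)} - -8086\right) + t\right) - 5375 = \left(\left(54 \sqrt{106} - -8086\right) + 8509\right) - 5375 = \left(\left(54 \sqrt{106} + 8086\right) + 8509\right) - 5375 = \left(\left(8086 + 54 \sqrt{106}\right) + 8509\right) - 5375 = \left(16595 + 54 \sqrt{106}\right) - 5375 = 11220 + 54 \sqrt{106}$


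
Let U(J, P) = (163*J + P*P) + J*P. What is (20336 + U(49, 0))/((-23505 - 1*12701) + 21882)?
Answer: -28323/14324 ≈ -1.9773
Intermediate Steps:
U(J, P) = P² + 163*J + J*P (U(J, P) = (163*J + P²) + J*P = (P² + 163*J) + J*P = P² + 163*J + J*P)
(20336 + U(49, 0))/((-23505 - 1*12701) + 21882) = (20336 + (0² + 163*49 + 49*0))/((-23505 - 1*12701) + 21882) = (20336 + (0 + 7987 + 0))/((-23505 - 12701) + 21882) = (20336 + 7987)/(-36206 + 21882) = 28323/(-14324) = 28323*(-1/14324) = -28323/14324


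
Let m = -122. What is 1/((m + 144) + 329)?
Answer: 1/351 ≈ 0.0028490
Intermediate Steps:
1/((m + 144) + 329) = 1/((-122 + 144) + 329) = 1/(22 + 329) = 1/351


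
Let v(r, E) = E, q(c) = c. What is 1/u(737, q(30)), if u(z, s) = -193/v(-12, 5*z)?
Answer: -3685/193 ≈ -19.093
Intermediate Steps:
u(z, s) = -193/(5*z) (u(z, s) = -193*1/(5*z) = -193/(5*z))
1/u(737, q(30)) = 1/(-193/5/737) = 1/(-193/5*1/737) = 1/(-193/3685) = -3685/193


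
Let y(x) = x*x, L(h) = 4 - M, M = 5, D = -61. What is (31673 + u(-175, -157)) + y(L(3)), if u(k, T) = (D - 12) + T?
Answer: 31444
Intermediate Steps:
L(h) = -1 (L(h) = 4 - 1*5 = 4 - 5 = -1)
y(x) = x²
u(k, T) = -73 + T (u(k, T) = (-61 - 12) + T = -73 + T)
(31673 + u(-175, -157)) + y(L(3)) = (31673 + (-73 - 157)) + (-1)² = (31673 - 230) + 1 = 31443 + 1 = 31444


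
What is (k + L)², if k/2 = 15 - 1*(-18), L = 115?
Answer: 32761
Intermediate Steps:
k = 66 (k = 2*(15 - 1*(-18)) = 2*(15 + 18) = 2*33 = 66)
(k + L)² = (66 + 115)² = 181² = 32761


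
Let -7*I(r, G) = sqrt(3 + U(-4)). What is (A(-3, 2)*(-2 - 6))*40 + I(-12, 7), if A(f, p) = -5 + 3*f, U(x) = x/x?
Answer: 31358/7 ≈ 4479.7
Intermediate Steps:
U(x) = 1
I(r, G) = -2/7 (I(r, G) = -sqrt(3 + 1)/7 = -sqrt(4)/7 = -1/7*2 = -2/7)
(A(-3, 2)*(-2 - 6))*40 + I(-12, 7) = ((-5 + 3*(-3))*(-2 - 6))*40 - 2/7 = ((-5 - 9)*(-8))*40 - 2/7 = -14*(-8)*40 - 2/7 = 112*40 - 2/7 = 4480 - 2/7 = 31358/7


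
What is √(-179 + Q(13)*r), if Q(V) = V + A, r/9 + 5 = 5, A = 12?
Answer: I*√179 ≈ 13.379*I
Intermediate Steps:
r = 0 (r = -45 + 9*5 = -45 + 45 = 0)
Q(V) = 12 + V (Q(V) = V + 12 = 12 + V)
√(-179 + Q(13)*r) = √(-179 + (12 + 13)*0) = √(-179 + 25*0) = √(-179 + 0) = √(-179) = I*√179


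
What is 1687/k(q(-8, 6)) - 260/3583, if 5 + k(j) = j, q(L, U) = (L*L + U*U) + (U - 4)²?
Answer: 6018781/354717 ≈ 16.968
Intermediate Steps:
q(L, U) = L² + U² + (-4 + U)² (q(L, U) = (L² + U²) + (-4 + U)² = L² + U² + (-4 + U)²)
k(j) = -5 + j
1687/k(q(-8, 6)) - 260/3583 = 1687/(-5 + ((-8)² + 6² + (-4 + 6)²)) - 260/3583 = 1687/(-5 + (64 + 36 + 2²)) - 260*1/3583 = 1687/(-5 + (64 + 36 + 4)) - 260/3583 = 1687/(-5 + 104) - 260/3583 = 1687/99 - 260/3583 = 6018781/354717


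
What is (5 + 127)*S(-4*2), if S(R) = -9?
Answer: -1188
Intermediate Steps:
(5 + 127)*S(-4*2) = (5 + 127)*(-9) = 132*(-9) = -1188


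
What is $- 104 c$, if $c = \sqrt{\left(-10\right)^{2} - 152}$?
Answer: $- 208 i \sqrt{13} \approx - 749.96 i$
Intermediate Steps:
$c = 2 i \sqrt{13}$ ($c = \sqrt{100 - 152} = \sqrt{-52} = 2 i \sqrt{13} \approx 7.2111 i$)
$- 104 c = - 104 \cdot 2 i \sqrt{13} = - 208 i \sqrt{13}$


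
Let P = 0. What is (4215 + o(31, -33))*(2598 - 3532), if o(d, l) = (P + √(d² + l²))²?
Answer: -5851510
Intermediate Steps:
o(d, l) = d² + l² (o(d, l) = (0 + √(d² + l²))² = (√(d² + l²))² = d² + l²)
(4215 + o(31, -33))*(2598 - 3532) = (4215 + (31² + (-33)²))*(2598 - 3532) = (4215 + (961 + 1089))*(-934) = (4215 + 2050)*(-934) = 6265*(-934) = -5851510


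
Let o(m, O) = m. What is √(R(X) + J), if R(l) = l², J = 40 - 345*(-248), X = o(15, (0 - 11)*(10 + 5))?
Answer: 5*√3433 ≈ 292.96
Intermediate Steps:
X = 15
J = 85600 (J = 40 + 85560 = 85600)
√(R(X) + J) = √(15² + 85600) = √(225 + 85600) = √85825 = 5*√3433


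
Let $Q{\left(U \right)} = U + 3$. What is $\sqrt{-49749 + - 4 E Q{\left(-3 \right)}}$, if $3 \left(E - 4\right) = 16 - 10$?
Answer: $i \sqrt{49749} \approx 223.04 i$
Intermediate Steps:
$Q{\left(U \right)} = 3 + U$
$E = 6$ ($E = 4 + \frac{16 - 10}{3} = 4 + \frac{1}{3} \cdot 6 = 4 + 2 = 6$)
$\sqrt{-49749 + - 4 E Q{\left(-3 \right)}} = \sqrt{-49749 + \left(-4\right) 6 \left(3 - 3\right)} = \sqrt{-49749 - 0} = \sqrt{-49749 + 0} = \sqrt{-49749} = i \sqrt{49749}$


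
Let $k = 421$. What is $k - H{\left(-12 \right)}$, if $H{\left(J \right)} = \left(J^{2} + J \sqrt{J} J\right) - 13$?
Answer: $290 - 288 i \sqrt{3} \approx 290.0 - 498.83 i$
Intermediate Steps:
$H{\left(J \right)} = -13 + J^{2} + J^{\frac{5}{2}}$ ($H{\left(J \right)} = \left(J^{2} + J^{\frac{3}{2}} J\right) - 13 = \left(J^{2} + J^{\frac{5}{2}}\right) - 13 = -13 + J^{2} + J^{\frac{5}{2}}$)
$k - H{\left(-12 \right)} = 421 - \left(-13 + \left(-12\right)^{2} + \left(-12\right)^{\frac{5}{2}}\right) = 421 - \left(-13 + 144 + 288 i \sqrt{3}\right) = 421 - \left(131 + 288 i \sqrt{3}\right) = 290 - 288 i \sqrt{3}$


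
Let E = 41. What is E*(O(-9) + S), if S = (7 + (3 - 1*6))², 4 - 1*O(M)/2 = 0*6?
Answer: 984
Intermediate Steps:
O(M) = 8 (O(M) = 8 - 0*6 = 8 - 2*0 = 8 + 0 = 8)
S = 16 (S = (7 + (3 - 6))² = (7 - 3)² = 4² = 16)
E*(O(-9) + S) = 41*(8 + 16) = 41*24 = 984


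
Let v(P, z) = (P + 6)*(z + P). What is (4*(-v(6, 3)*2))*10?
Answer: -8640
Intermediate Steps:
v(P, z) = (6 + P)*(P + z)
(4*(-v(6, 3)*2))*10 = (4*(-(6² + 6*6 + 6*3 + 6*3)*2))*10 = (4*(-(36 + 36 + 18 + 18)*2))*10 = (4*(-1*108*2))*10 = (4*(-108*2))*10 = (4*(-216))*10 = -864*10 = -8640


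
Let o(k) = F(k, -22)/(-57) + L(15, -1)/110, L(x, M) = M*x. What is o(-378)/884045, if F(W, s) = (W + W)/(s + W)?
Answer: -3543/18476540500 ≈ -1.9176e-7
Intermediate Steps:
F(W, s) = 2*W/(W + s) (F(W, s) = (2*W)/(W + s) = 2*W/(W + s))
o(k) = -3/22 - 2*k/(57*(-22 + k)) (o(k) = (2*k/(k - 22))/(-57) - 1*15/110 = (2*k/(-22 + k))*(-1/57) - 15*1/110 = -2*k/(57*(-22 + k)) - 3/22 = -3/22 - 2*k/(57*(-22 + k)))
o(-378)/884045 = ((3762 - 215*(-378))/(1254*(-22 - 378)))/884045 = ((1/1254)*(3762 + 81270)/(-400))*(1/884045) = ((1/1254)*(-1/400)*85032)*(1/884045) = -3543/20900*1/884045 = -3543/18476540500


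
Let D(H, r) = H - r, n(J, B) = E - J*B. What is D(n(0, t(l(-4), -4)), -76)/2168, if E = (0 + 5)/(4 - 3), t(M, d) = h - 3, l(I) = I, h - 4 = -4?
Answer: 81/2168 ≈ 0.037362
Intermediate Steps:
h = 0 (h = 4 - 4 = 0)
t(M, d) = -3 (t(M, d) = 0 - 3 = -3)
E = 5 (E = 5/1 = 5*1 = 5)
n(J, B) = 5 - B*J (n(J, B) = 5 - J*B = 5 - B*J)
D(n(0, t(l(-4), -4)), -76)/2168 = ((5 - 1*(-3)*0) - 1*(-76))/2168 = ((5 + 0) + 76)*(1/2168) = (5 + 76)*(1/2168) = 81*(1/2168) = 81/2168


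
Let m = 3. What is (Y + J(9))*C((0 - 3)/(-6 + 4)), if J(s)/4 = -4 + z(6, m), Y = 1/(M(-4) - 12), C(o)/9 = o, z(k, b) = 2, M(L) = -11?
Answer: -4995/46 ≈ -108.59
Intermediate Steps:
C(o) = 9*o
Y = -1/23 (Y = 1/(-11 - 12) = 1/(-23) = -1/23 ≈ -0.043478)
J(s) = -8 (J(s) = 4*(-4 + 2) = 4*(-2) = -8)
(Y + J(9))*C((0 - 3)/(-6 + 4)) = (-1/23 - 8)*(9*((0 - 3)/(-6 + 4))) = -1665*(-3/(-2))/23 = -1665*(-3*(-½))/23 = -1665*3/(23*2) = -185/23*27/2 = -4995/46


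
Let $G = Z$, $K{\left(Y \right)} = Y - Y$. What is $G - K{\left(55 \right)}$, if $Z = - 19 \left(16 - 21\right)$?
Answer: $95$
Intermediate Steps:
$K{\left(Y \right)} = 0$
$Z = 95$ ($Z = \left(-19\right) \left(-5\right) = 95$)
$G = 95$
$G - K{\left(55 \right)} = 95 - 0 = 95 + 0 = 95$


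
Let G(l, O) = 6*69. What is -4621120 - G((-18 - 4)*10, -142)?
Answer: -4621534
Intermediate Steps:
G(l, O) = 414
-4621120 - G((-18 - 4)*10, -142) = -4621120 - 1*414 = -4621120 - 414 = -4621534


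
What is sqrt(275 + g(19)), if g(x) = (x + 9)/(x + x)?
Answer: 13*sqrt(589)/19 ≈ 16.605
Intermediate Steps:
g(x) = (9 + x)/(2*x) (g(x) = (9 + x)/((2*x)) = (9 + x)*(1/(2*x)) = (9 + x)/(2*x))
sqrt(275 + g(19)) = sqrt(275 + (1/2)*(9 + 19)/19) = sqrt(275 + (1/2)*(1/19)*28) = sqrt(275 + 14/19) = sqrt(5239/19) = 13*sqrt(589)/19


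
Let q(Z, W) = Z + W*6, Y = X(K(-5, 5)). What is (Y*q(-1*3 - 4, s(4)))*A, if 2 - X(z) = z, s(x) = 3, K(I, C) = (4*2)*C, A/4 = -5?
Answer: 8360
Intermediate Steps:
A = -20 (A = 4*(-5) = -20)
K(I, C) = 8*C
X(z) = 2 - z
Y = -38 (Y = 2 - 8*5 = 2 - 1*40 = 2 - 40 = -38)
q(Z, W) = Z + 6*W
(Y*q(-1*3 - 4, s(4)))*A = -38*((-1*3 - 4) + 6*3)*(-20) = -38*((-3 - 4) + 18)*(-20) = -38*(-7 + 18)*(-20) = -38*11*(-20) = -418*(-20) = 8360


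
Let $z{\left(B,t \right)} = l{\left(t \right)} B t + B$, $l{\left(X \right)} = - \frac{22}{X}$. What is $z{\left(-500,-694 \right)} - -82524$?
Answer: $93024$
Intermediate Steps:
$z{\left(B,t \right)} = - 21 B$ ($z{\left(B,t \right)} = - \frac{22}{t} B t + B = - \frac{22 B}{t} t + B = - 22 B + B = - 21 B$)
$z{\left(-500,-694 \right)} - -82524 = \left(-21\right) \left(-500\right) - -82524 = 10500 + 82524 = 93024$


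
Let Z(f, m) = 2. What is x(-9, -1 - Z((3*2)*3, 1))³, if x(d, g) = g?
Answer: -27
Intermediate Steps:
x(-9, -1 - Z((3*2)*3, 1))³ = (-1 - 1*2)³ = (-1 - 2)³ = (-3)³ = -27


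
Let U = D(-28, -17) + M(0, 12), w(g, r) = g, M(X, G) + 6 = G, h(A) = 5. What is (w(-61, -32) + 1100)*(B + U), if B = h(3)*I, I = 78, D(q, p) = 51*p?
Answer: -489369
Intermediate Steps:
M(X, G) = -6 + G
U = -861 (U = 51*(-17) + (-6 + 12) = -867 + 6 = -861)
B = 390 (B = 5*78 = 390)
(w(-61, -32) + 1100)*(B + U) = (-61 + 1100)*(390 - 861) = 1039*(-471) = -489369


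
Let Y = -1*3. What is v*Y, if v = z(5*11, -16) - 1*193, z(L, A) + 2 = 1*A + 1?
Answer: 630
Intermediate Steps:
Y = -3
z(L, A) = -1 + A (z(L, A) = -2 + (1*A + 1) = -2 + (A + 1) = -2 + (1 + A) = -1 + A)
v = -210 (v = (-1 - 16) - 1*193 = -17 - 193 = -210)
v*Y = -210*(-3) = 630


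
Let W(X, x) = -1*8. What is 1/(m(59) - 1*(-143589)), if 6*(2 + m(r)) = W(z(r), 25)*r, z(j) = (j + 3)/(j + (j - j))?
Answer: 3/430525 ≈ 6.9682e-6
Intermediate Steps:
z(j) = (3 + j)/j (z(j) = (3 + j)/(j + 0) = (3 + j)/j)
W(X, x) = -8
m(r) = -2 - 4*r/3 (m(r) = -2 + (-8*r)/6 = -2 - 4*r/3)
1/(m(59) - 1*(-143589)) = 1/((-2 - 4/3*59) - 1*(-143589)) = 1/((-2 - 236/3) + 143589) = 1/(-242/3 + 143589) = 1/(430525/3) = 3/430525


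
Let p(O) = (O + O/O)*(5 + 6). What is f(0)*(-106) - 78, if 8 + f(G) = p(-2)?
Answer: 1936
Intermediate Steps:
p(O) = 11 + 11*O (p(O) = (O + 1)*11 = (1 + O)*11 = 11 + 11*O)
f(G) = -19 (f(G) = -8 + (11 + 11*(-2)) = -8 + (11 - 22) = -8 - 11 = -19)
f(0)*(-106) - 78 = -19*(-106) - 78 = 2014 - 78 = 1936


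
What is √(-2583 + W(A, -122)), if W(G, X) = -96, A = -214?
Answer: I*√2679 ≈ 51.759*I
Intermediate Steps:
√(-2583 + W(A, -122)) = √(-2583 - 96) = √(-2679) = I*√2679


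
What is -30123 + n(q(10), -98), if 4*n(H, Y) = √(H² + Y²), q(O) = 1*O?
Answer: -30123 + √2426/2 ≈ -30098.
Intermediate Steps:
q(O) = O
n(H, Y) = √(H² + Y²)/4
-30123 + n(q(10), -98) = -30123 + √(10² + (-98)²)/4 = -30123 + √(100 + 9604)/4 = -30123 + √9704/4 = -30123 + (2*√2426)/4 = -30123 + √2426/2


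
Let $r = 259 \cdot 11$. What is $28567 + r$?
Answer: $31416$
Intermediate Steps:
$r = 2849$
$28567 + r = 28567 + 2849 = 31416$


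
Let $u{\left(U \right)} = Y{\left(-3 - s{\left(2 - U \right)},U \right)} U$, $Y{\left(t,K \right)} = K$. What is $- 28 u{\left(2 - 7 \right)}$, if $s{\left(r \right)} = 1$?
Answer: $-700$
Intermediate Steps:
$u{\left(U \right)} = U^{2}$ ($u{\left(U \right)} = U U = U^{2}$)
$- 28 u{\left(2 - 7 \right)} = - 28 \left(2 - 7\right)^{2} = - 28 \left(-5\right)^{2} = \left(-28\right) 25 = -700$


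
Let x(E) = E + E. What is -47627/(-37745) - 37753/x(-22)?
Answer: 1427082573/1660780 ≈ 859.28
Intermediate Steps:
x(E) = 2*E
-47627/(-37745) - 37753/x(-22) = -47627/(-37745) - 37753/(2*(-22)) = -47627*(-1/37745) - 37753/(-44) = 47627/37745 - 37753*(-1/44) = 47627/37745 + 37753/44 = 1427082573/1660780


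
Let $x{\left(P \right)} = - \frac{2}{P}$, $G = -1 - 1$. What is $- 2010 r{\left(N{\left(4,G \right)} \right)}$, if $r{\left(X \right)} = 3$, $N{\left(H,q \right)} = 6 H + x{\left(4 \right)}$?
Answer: $-6030$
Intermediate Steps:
$G = -2$ ($G = -1 - 1 = -2$)
$N{\left(H,q \right)} = - \frac{1}{2} + 6 H$ ($N{\left(H,q \right)} = 6 H - \frac{2}{4} = 6 H - \frac{1}{2} = - \frac{1}{2} + 6 H$)
$- 2010 r{\left(N{\left(4,G \right)} \right)} = \left(-2010\right) 3 = -6030$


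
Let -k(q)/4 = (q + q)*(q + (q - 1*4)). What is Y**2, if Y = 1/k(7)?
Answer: 1/313600 ≈ 3.1888e-6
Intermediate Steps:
k(q) = -8*q*(-4 + 2*q) (k(q) = -4*(q + q)*(q + (q - 1*4)) = -4*2*q*(q + (q - 4)) = -4*2*q*(q + (-4 + q)) = -4*2*q*(-4 + 2*q) = -8*q*(-4 + 2*q))
Y = -1/560 (Y = 1/(16*7*(2 - 1*7)) = 1/(16*7*(2 - 7)) = 1/(16*7*(-5)) = 1/(-560) = -1/560 ≈ -0.0017857)
Y**2 = (-1/560)**2 = 1/313600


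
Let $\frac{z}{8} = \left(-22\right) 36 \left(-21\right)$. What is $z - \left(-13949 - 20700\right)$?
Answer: $167705$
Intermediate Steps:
$z = 133056$ ($z = 8 \left(-22\right) 36 \left(-21\right) = 8 \left(\left(-792\right) \left(-21\right)\right) = 8 \cdot 16632 = 133056$)
$z - \left(-13949 - 20700\right) = 133056 - \left(-13949 - 20700\right) = 133056 - -34649 = 133056 + 34649 = 167705$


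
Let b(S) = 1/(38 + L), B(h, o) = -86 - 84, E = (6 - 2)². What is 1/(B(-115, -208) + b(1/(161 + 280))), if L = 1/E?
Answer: -609/103514 ≈ -0.0058833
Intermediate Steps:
E = 16 (E = 4² = 16)
L = 1/16 ≈ 0.062500
B(h, o) = -170
b(S) = 16/609 (b(S) = 1/(38 + 1/16) = 1/(609/16) = 16/609)
1/(B(-115, -208) + b(1/(161 + 280))) = 1/(-170 + 16/609) = 1/(-103514/609) = -609/103514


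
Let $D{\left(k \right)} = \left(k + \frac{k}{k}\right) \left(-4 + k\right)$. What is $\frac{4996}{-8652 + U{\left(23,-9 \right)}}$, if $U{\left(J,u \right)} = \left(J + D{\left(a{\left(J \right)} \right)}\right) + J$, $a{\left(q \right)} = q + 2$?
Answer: $- \frac{1249}{2015} \approx -0.61985$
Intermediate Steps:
$a{\left(q \right)} = 2 + q$
$D{\left(k \right)} = \left(1 + k\right) \left(-4 + k\right)$ ($D{\left(k \right)} = \left(k + 1\right) \left(-4 + k\right) = \left(1 + k\right) \left(-4 + k\right)$)
$U{\left(J,u \right)} = -10 + \left(2 + J\right)^{2} - J$ ($U{\left(J,u \right)} = \left(J - \left(4 - \left(2 + J\right)^{2} + 3 \left(2 + J\right)\right)\right) + J = \left(J - \left(10 - \left(2 + J\right)^{2} + 3 J\right)\right) + J = \left(-10 + \left(2 + J\right)^{2} - 2 J\right) + J = -10 + \left(2 + J\right)^{2} - J$)
$\frac{4996}{-8652 + U{\left(23,-9 \right)}} = \frac{4996}{-8652 - \left(33 - \left(2 + 23\right)^{2}\right)} = \frac{4996}{-8652 - \left(33 - 625\right)} = \frac{4996}{-8652 - -592} = \frac{4996}{-8652 + 592} = \frac{4996}{-8060} = 4996 \left(- \frac{1}{8060}\right) = - \frac{1249}{2015}$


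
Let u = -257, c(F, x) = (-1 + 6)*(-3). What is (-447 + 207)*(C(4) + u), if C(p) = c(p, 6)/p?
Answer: 62580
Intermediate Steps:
c(F, x) = -15 (c(F, x) = 5*(-3) = -15)
C(p) = -15/p
(-447 + 207)*(C(4) + u) = (-447 + 207)*(-15/4 - 257) = -240*(-15*1/4 - 257) = -240*(-15/4 - 257) = -240*(-1043/4) = 62580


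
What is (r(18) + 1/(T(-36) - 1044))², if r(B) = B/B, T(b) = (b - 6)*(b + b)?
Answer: 3924361/3920400 ≈ 1.0010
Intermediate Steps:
T(b) = 2*b*(-6 + b) (T(b) = (-6 + b)*(2*b) = 2*b*(-6 + b))
r(B) = 1
(r(18) + 1/(T(-36) - 1044))² = (1 + 1/(2*(-36)*(-6 - 36) - 1044))² = (1 + 1/(2*(-36)*(-42) - 1044))² = (1 + 1/(3024 - 1044))² = (1 + 1/1980)² = (1981/1980)² = 3924361/3920400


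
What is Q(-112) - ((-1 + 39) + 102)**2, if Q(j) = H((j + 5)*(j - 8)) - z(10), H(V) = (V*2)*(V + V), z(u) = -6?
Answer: 659442806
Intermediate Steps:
H(V) = 4*V**2 (H(V) = (2*V)*(2*V) = 4*V**2)
Q(j) = 6 + 4*(-8 + j)**2*(5 + j)**2 (Q(j) = 4*((j + 5)*(j - 8))**2 - 1*(-6) = 4*((5 + j)*(-8 + j))**2 + 6 = 4*((-8 + j)*(5 + j))**2 + 6 = 4*((-8 + j)**2*(5 + j)**2) + 6 = 4*(-8 + j)**2*(5 + j)**2 + 6 = 6 + 4*(-8 + j)**2*(5 + j)**2)
Q(-112) - ((-1 + 39) + 102)**2 = (6 + 4*(40 - 1*(-112)**2 + 3*(-112))**2) - ((-1 + 39) + 102)**2 = (6 + 4*(40 - 1*12544 - 336)**2) - (38 + 102)**2 = (6 + 4*(40 - 12544 - 336)**2) - 1*140**2 = (6 + 4*(-12840)**2) - 1*19600 = (6 + 4*164865600) - 19600 = (6 + 659462400) - 19600 = 659462406 - 19600 = 659442806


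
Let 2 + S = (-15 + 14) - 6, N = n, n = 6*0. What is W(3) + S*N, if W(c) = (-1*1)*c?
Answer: -3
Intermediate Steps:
n = 0
N = 0
S = -9 (S = -2 + ((-15 + 14) - 6) = -2 + (-1 - 6) = -2 - 7 = -9)
W(c) = -c
W(3) + S*N = -1*3 - 9*0 = -3 + 0 = -3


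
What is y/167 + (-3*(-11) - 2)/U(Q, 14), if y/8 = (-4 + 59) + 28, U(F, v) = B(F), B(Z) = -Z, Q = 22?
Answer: 9431/3674 ≈ 2.5670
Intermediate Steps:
U(F, v) = -F
y = 664 (y = 8*((-4 + 59) + 28) = 8*(55 + 28) = 8*83 = 664)
y/167 + (-3*(-11) - 2)/U(Q, 14) = 664/167 + (-3*(-11) - 2)/((-1*22)) = 664*(1/167) + (33 - 2)/(-22) = 664/167 + 31*(-1/22) = 664/167 - 31/22 = 9431/3674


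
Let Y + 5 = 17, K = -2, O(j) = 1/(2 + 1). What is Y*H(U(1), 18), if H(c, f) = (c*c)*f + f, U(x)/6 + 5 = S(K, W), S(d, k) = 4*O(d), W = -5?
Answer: 104760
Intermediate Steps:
O(j) = ⅓ (O(j) = 1/3 = ⅓)
S(d, k) = 4/3 (S(d, k) = 4*(⅓) = 4/3)
U(x) = -22 (U(x) = -30 + 6*(4/3) = -30 + 8 = -22)
H(c, f) = f + f*c² (H(c, f) = c²*f + f = f*c² + f = f + f*c²)
Y = 12 (Y = -5 + 17 = 12)
Y*H(U(1), 18) = 12*(18*(1 + (-22)²)) = 12*(18*(1 + 484)) = 12*(18*485) = 12*8730 = 104760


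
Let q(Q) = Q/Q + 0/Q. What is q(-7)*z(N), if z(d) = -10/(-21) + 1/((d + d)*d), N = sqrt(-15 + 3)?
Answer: 73/168 ≈ 0.43452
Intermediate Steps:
N = 2*I*sqrt(3) (N = sqrt(-12) = 2*I*sqrt(3) ≈ 3.4641*I)
q(Q) = 1 (q(Q) = 1 + 0 = 1)
z(d) = 10/21 + 1/(2*d**2) (z(d) = -10*(-1/21) + 1/(((2*d))*d) = 10/21 + (1/(2*d))/d = 10/21 + 1/(2*d**2))
q(-7)*z(N) = 1*(10/21 + 1/(2*(2*I*sqrt(3))**2)) = 1*(10/21 + (1/2)*(-1/12)) = 1*(10/21 - 1/24) = 1*(73/168) = 73/168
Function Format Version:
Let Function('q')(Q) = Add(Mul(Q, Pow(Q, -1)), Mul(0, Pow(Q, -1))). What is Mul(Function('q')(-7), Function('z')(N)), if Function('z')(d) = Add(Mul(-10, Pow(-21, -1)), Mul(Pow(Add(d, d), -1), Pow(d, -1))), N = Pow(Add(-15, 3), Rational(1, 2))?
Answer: Rational(73, 168) ≈ 0.43452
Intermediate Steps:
N = Mul(2, I, Pow(3, Rational(1, 2))) (N = Pow(-12, Rational(1, 2)) = Mul(2, I, Pow(3, Rational(1, 2))) ≈ Mul(3.4641, I))
Function('q')(Q) = 1 (Function('q')(Q) = Add(1, 0) = 1)
Function('z')(d) = Add(Rational(10, 21), Mul(Rational(1, 2), Pow(d, -2))) (Function('z')(d) = Add(Mul(-10, Rational(-1, 21)), Mul(Pow(Mul(2, d), -1), Pow(d, -1))) = Add(Rational(10, 21), Mul(Mul(Rational(1, 2), Pow(d, -1)), Pow(d, -1))) = Add(Rational(10, 21), Mul(Rational(1, 2), Pow(d, -2))))
Mul(Function('q')(-7), Function('z')(N)) = Mul(1, Add(Rational(10, 21), Mul(Rational(1, 2), Pow(Mul(2, I, Pow(3, Rational(1, 2))), -2)))) = Mul(1, Add(Rational(10, 21), Mul(Rational(1, 2), Rational(-1, 12)))) = Mul(1, Add(Rational(10, 21), Rational(-1, 24))) = Mul(1, Rational(73, 168)) = Rational(73, 168)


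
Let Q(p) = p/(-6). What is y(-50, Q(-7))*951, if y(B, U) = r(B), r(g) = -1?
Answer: -951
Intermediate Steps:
Q(p) = -p/6 (Q(p) = p*(-⅙) = -p/6)
y(B, U) = -1
y(-50, Q(-7))*951 = -1*951 = -951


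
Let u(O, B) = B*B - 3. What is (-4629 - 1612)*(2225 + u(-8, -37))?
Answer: -22411431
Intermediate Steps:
u(O, B) = -3 + B² (u(O, B) = B² - 3 = -3 + B²)
(-4629 - 1612)*(2225 + u(-8, -37)) = (-4629 - 1612)*(2225 + (-3 + (-37)²)) = -6241*(2225 + (-3 + 1369)) = -6241*(2225 + 1366) = -6241*3591 = -22411431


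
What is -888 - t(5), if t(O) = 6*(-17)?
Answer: -786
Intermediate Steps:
t(O) = -102
-888 - t(5) = -888 - 1*(-102) = -888 + 102 = -786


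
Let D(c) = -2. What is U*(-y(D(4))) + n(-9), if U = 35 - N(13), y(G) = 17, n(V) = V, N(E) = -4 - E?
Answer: -893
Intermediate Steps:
U = 52 (U = 35 - (-4 - 1*13) = 35 - (-4 - 13) = 35 - 1*(-17) = 35 + 17 = 52)
U*(-y(D(4))) + n(-9) = 52*(-1*17) - 9 = 52*(-17) - 9 = -884 - 9 = -893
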